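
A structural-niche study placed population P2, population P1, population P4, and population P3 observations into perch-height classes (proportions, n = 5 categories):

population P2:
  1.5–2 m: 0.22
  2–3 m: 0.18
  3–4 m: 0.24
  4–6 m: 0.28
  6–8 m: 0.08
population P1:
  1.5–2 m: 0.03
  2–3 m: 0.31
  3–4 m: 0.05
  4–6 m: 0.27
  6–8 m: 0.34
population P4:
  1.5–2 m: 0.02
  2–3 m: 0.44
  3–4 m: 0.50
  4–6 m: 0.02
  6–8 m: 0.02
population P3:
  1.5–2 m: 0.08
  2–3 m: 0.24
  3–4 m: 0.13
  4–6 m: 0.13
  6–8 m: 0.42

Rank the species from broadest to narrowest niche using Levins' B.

Σp_P2ᵢ² = 0.22² + 0.18² + 0.24² + 0.28² + 0.08² = 0.0484 + 0.0324 + 0.0576 + 0.0784 + 0.0064 = 0.2232
B_P2 = 1 / 0.2232 = 4.4803
Σp_P1ᵢ² = 0.03² + 0.31² + 0.05² + 0.27² + 0.34² = 0.0009 + 0.0961 + 0.0025 + 0.0729 + 0.1156 = 0.2880
B_P1 = 1 / 0.2880 = 3.4722
Σp_P4ᵢ² = 0.02² + 0.44² + 0.50² + 0.02² + 0.02² = 0.0004 + 0.1936 + 0.2500 + 0.0004 + 0.0004 = 0.4448
B_P4 = 1 / 0.4448 = 2.2482
Σp_P3ᵢ² = 0.08² + 0.24² + 0.13² + 0.13² + 0.42² = 0.0064 + 0.0576 + 0.0169 + 0.0169 + 0.1764 = 0.2742
B_P3 = 1 / 0.2742 = 3.6470
Ranking by B (broadest → narrowest): population P2 (4.48) > population P3 (3.65) > population P1 (3.47) > population P4 (2.25)

population P2 > population P3 > population P1 > population P4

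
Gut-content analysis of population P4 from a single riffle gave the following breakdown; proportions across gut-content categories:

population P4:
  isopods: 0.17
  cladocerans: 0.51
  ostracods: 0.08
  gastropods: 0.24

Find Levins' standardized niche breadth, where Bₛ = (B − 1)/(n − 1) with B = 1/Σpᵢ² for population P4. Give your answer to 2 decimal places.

0.61

Σpᵢ² = 0.17² + 0.51² + 0.08² + 0.24² = 0.0289 + 0.2601 + 0.0064 + 0.0576 = 0.3530
B = 1 / 0.3530 = 2.8329
Bₛ = (B − 1)/(n − 1) = (2.8329 − 1)/(4 − 1) = 1.8329/3 = 0.6110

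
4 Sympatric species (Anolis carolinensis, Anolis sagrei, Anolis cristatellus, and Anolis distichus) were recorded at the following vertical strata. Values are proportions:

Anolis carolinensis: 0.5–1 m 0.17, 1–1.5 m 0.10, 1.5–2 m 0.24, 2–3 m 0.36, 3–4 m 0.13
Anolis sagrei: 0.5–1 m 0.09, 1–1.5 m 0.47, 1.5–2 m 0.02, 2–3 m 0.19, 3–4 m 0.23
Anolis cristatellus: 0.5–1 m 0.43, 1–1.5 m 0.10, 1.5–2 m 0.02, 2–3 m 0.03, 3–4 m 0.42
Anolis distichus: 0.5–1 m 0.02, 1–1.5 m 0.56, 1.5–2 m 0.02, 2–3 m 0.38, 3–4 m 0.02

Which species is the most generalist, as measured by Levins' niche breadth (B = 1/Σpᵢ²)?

Anolis carolinensis

Σp_caroᵢ² = 0.17² + 0.10² + 0.24² + 0.36² + 0.13² = 0.0289 + 0.0100 + 0.0576 + 0.1296 + 0.0169 = 0.2430
B_caro = 1 / 0.2430 = 4.1152
Σp_sagrᵢ² = 0.09² + 0.47² + 0.02² + 0.19² + 0.23² = 0.0081 + 0.2209 + 0.0004 + 0.0361 + 0.0529 = 0.3184
B_sagr = 1 / 0.3184 = 3.1407
Σp_crisᵢ² = 0.43² + 0.10² + 0.02² + 0.03² + 0.42² = 0.1849 + 0.0100 + 0.0004 + 0.0009 + 0.1764 = 0.3726
B_cris = 1 / 0.3726 = 2.6838
Σp_distᵢ² = 0.02² + 0.56² + 0.02² + 0.38² + 0.02² = 0.0004 + 0.3136 + 0.0004 + 0.1444 + 0.0004 = 0.4592
B_dist = 1 / 0.4592 = 2.1777
Highest B → broadest niche (most generalist): Anolis carolinensis (B = 4.12).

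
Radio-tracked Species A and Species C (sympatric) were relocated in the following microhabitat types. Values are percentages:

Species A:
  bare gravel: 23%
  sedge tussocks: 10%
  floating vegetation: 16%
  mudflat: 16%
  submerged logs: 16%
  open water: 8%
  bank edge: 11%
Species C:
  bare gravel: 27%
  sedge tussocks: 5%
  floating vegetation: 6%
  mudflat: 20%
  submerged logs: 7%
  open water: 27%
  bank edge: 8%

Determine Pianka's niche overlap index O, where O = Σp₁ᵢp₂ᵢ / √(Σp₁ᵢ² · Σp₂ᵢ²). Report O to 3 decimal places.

0.838

Convert percentages to proportions (divide by 100).
Σ p₁ᵢp₂ᵢ = 0.0621 + 0.0050 + 0.0096 + 0.0320 + 0.0112 + 0.0216 + 0.0088 = 0.1503
Σp_1ᵢ² = 0.23² + 0.10² + 0.16² + 0.16² + 0.16² + 0.08² + 0.11² = 0.0529 + 0.0100 + 0.0256 + 0.0256 + 0.0256 + 0.0064 + 0.0121 = 0.1582
Σp_2ᵢ² = 0.27² + 0.05² + 0.06² + 0.20² + 0.07² + 0.27² + 0.08² = 0.0729 + 0.0025 + 0.0036 + 0.0400 + 0.0049 + 0.0729 + 0.0064 = 0.2032
O = 0.1503 / √(0.1582 × 0.2032) = 0.1503 / 0.179294 = 0.83829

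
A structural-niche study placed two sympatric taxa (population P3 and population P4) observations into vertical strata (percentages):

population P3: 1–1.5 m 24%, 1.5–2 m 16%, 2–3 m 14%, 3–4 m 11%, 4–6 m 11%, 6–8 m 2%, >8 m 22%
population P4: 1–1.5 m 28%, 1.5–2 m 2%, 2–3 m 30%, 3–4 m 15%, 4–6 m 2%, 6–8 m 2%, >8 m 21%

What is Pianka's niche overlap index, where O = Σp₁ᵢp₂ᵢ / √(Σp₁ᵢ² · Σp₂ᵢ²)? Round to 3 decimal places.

Convert percentages to proportions (divide by 100).
Σ p₁ᵢp₂ᵢ = 0.0672 + 0.0032 + 0.0420 + 0.0165 + 0.0022 + 0.0004 + 0.0462 = 0.1777
Σp_1ᵢ² = 0.24² + 0.16² + 0.14² + 0.11² + 0.11² + 0.02² + 0.22² = 0.0576 + 0.0256 + 0.0196 + 0.0121 + 0.0121 + 0.0004 + 0.0484 = 0.1758
Σp_2ᵢ² = 0.28² + 0.02² + 0.30² + 0.15² + 0.02² + 0.02² + 0.21² = 0.0784 + 0.0004 + 0.0900 + 0.0225 + 0.0004 + 0.0004 + 0.0441 = 0.2362
O = 0.1777 / √(0.1758 × 0.2362) = 0.1777 / 0.203774 = 0.87204

0.872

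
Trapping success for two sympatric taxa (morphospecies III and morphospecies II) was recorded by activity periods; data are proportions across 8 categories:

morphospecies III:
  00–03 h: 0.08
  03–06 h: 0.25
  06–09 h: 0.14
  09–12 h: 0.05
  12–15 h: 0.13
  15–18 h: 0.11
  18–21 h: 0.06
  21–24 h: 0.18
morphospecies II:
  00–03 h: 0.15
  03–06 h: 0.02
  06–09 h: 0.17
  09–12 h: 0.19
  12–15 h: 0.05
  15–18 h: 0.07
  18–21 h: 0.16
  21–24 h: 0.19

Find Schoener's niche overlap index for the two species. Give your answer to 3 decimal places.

Σ|p₁ᵢ − p₂ᵢ| = 0.07 + 0.23 + 0.03 + 0.14 + 0.08 + 0.04 + 0.10 + 0.01 = 0.70
D = 1 − ½ × 0.70 = 1 − 0.350 = 0.65000

0.650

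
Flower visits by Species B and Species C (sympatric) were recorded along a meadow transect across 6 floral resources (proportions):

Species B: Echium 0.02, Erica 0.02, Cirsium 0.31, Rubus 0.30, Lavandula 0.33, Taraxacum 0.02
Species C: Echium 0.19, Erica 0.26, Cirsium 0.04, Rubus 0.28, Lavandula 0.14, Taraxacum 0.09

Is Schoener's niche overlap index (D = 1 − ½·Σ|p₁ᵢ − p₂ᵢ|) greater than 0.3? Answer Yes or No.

Yes

Σ|p₁ᵢ − p₂ᵢ| = 0.17 + 0.24 + 0.27 + 0.02 + 0.19 + 0.07 = 0.96
D = 1 − ½ × 0.96 = 1 − 0.480 = 0.5200
D = 0.5200 > 0.3 → Yes.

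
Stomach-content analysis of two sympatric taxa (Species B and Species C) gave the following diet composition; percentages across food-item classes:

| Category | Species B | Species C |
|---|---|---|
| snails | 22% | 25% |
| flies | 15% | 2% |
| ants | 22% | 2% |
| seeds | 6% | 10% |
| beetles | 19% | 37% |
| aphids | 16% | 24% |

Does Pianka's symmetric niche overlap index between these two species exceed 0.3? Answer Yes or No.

Yes

Convert percentages to proportions (divide by 100).
Σ p₁ᵢp₂ᵢ = 0.0550 + 0.0030 + 0.0044 + 0.0060 + 0.0703 + 0.0384 = 0.1771
Σp_1ᵢ² = 0.22² + 0.15² + 0.22² + 0.06² + 0.19² + 0.16² = 0.0484 + 0.0225 + 0.0484 + 0.0036 + 0.0361 + 0.0256 = 0.1846
Σp_2ᵢ² = 0.25² + 0.02² + 0.02² + 0.10² + 0.37² + 0.24² = 0.0625 + 0.0004 + 0.0004 + 0.0100 + 0.1369 + 0.0576 = 0.2678
O = 0.1771 / √(0.1846 × 0.2678) = 0.1771 / 0.22234 = 0.7965
O = 0.7965 > 0.3 → Yes.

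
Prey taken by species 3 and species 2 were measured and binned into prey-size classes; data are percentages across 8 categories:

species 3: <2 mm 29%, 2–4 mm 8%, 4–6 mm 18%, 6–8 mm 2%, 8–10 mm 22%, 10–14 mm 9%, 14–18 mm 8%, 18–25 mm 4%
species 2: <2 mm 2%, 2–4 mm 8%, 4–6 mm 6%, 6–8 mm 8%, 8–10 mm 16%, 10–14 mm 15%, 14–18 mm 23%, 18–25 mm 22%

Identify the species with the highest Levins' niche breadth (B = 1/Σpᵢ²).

Convert percentages to proportions (divide by 100).
Σp_3ᵢ² = 0.29² + 0.08² + 0.18² + 0.02² + 0.22² + 0.09² + 0.08² + 0.04² = 0.0841 + 0.0064 + 0.0324 + 0.0004 + 0.0484 + 0.0081 + 0.0064 + 0.0016 = 0.1878
B_3 = 1 / 0.1878 = 5.3248
Σp_2ᵢ² = 0.02² + 0.08² + 0.06² + 0.08² + 0.16² + 0.15² + 0.23² + 0.22² = 0.0004 + 0.0064 + 0.0036 + 0.0064 + 0.0256 + 0.0225 + 0.0529 + 0.0484 = 0.1662
B_2 = 1 / 0.1662 = 6.0168
Highest B → broadest niche (most generalist): species 2 (B = 6.02).

species 2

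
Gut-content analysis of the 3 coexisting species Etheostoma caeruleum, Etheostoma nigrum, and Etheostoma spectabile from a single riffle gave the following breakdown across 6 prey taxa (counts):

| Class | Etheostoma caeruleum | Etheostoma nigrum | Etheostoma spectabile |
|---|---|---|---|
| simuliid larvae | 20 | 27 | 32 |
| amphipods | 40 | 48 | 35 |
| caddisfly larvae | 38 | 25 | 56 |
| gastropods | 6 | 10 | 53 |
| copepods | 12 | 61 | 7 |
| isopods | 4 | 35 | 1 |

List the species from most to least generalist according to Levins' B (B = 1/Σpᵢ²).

Etheostoma nigrum > Etheostoma spectabile > Etheostoma caeruleum

Proportions for Etheostoma caeruleum (n=120): 20/120=0.1667, 40/120=0.3333, 38/120=0.3167, 6/120=0.0500, 12/120=0.1000, 4/120=0.0333
Proportions for Etheostoma nigrum (n=206): 27/206=0.1311, 48/206=0.2330, 25/206=0.1214, 10/206=0.0485, 61/206=0.2961, 35/206=0.1699
Proportions for Etheostoma spectabile (n=184): 32/184=0.1739, 35/184=0.1902, 56/184=0.3043, 53/184=0.2880, 7/184=0.0380, 1/184=0.0054
Σp_caerᵢ² = 0.1667² + 0.3333² + 0.3167² + 0.0500² + 0.1000² + 0.0333² = 0.027789 + 0.111089 + 0.100299 + 0.002500 + 0.010000 + 0.001109 = 0.252786
B_caer = 1 / 0.252786 = 3.9559
Σp_nigrᵢ² = 0.1311² + 0.2330² + 0.1214² + 0.0485² + 0.2961² + 0.1699² = 0.017187 + 0.054289 + 0.014738 + 0.002352 + 0.087675 + 0.028866 = 0.205107
B_nigr = 1 / 0.205107 = 4.8755
Σp_specᵢ² = 0.1739² + 0.1902² + 0.3043² + 0.2880² + 0.0380² + 0.0054² = 0.030241 + 0.036176 + 0.092598 + 0.082944 + 0.001444 + 0.000029 = 0.243432
B_spec = 1 / 0.243432 = 4.1079
Ranking by B (broadest → narrowest): Etheostoma nigrum (4.88) > Etheostoma spectabile (4.11) > Etheostoma caeruleum (3.96)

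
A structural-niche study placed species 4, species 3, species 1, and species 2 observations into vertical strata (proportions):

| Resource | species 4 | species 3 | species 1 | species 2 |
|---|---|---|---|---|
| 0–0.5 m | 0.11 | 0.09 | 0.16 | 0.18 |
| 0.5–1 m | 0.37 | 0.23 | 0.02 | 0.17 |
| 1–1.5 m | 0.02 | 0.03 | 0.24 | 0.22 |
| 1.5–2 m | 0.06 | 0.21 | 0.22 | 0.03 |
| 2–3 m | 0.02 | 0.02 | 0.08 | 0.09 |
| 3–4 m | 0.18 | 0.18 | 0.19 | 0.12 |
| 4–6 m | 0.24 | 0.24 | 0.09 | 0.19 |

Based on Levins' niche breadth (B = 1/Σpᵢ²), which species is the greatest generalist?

Σp_4ᵢ² = 0.11² + 0.37² + 0.02² + 0.06² + 0.02² + 0.18² + 0.24² = 0.0121 + 0.1369 + 0.0004 + 0.0036 + 0.0004 + 0.0324 + 0.0576 = 0.2434
B_4 = 1 / 0.2434 = 4.1085
Σp_3ᵢ² = 0.09² + 0.23² + 0.03² + 0.21² + 0.02² + 0.18² + 0.24² = 0.0081 + 0.0529 + 0.0009 + 0.0441 + 0.0004 + 0.0324 + 0.0576 = 0.1964
B_3 = 1 / 0.1964 = 5.0916
Σp_1ᵢ² = 0.16² + 0.02² + 0.24² + 0.22² + 0.08² + 0.19² + 0.09² = 0.0256 + 0.0004 + 0.0576 + 0.0484 + 0.0064 + 0.0361 + 0.0081 = 0.1826
B_1 = 1 / 0.1826 = 5.4765
Σp_2ᵢ² = 0.18² + 0.17² + 0.22² + 0.03² + 0.09² + 0.12² + 0.19² = 0.0324 + 0.0289 + 0.0484 + 0.0009 + 0.0081 + 0.0144 + 0.0361 = 0.1692
B_2 = 1 / 0.1692 = 5.9102
Highest B → broadest niche (most generalist): species 2 (B = 5.91).

species 2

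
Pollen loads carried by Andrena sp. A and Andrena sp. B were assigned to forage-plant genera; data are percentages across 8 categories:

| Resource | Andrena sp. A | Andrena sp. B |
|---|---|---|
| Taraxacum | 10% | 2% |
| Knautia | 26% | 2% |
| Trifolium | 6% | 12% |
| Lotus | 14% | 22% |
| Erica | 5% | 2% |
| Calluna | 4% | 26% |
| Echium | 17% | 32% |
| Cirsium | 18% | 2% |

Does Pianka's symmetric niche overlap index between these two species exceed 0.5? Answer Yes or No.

Convert percentages to proportions (divide by 100).
Σ p₁ᵢp₂ᵢ = 0.0020 + 0.0052 + 0.0072 + 0.0308 + 0.0010 + 0.0104 + 0.0544 + 0.0036 = 0.1146
Σp_1ᵢ² = 0.10² + 0.26² + 0.06² + 0.14² + 0.05² + 0.04² + 0.17² + 0.18² = 0.0100 + 0.0676 + 0.0036 + 0.0196 + 0.0025 + 0.0016 + 0.0289 + 0.0324 = 0.1662
Σp_2ᵢ² = 0.02² + 0.02² + 0.12² + 0.22² + 0.02² + 0.26² + 0.32² + 0.02² = 0.0004 + 0.0004 + 0.0144 + 0.0484 + 0.0004 + 0.0676 + 0.1024 + 0.0004 = 0.2344
O = 0.1146 / √(0.1662 × 0.2344) = 0.1146 / 0.19738 = 0.5806
O = 0.5806 > 0.5 → Yes.

Yes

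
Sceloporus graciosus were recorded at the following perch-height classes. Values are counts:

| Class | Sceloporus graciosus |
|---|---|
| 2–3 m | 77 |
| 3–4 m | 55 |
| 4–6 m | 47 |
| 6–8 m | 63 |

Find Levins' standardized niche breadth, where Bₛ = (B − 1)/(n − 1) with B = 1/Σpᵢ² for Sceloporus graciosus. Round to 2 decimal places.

0.96

Proportions for Sceloporus graciosus (n=242): 77/242=0.3182, 55/242=0.2273, 47/242=0.1942, 63/242=0.2603
Σpᵢ² = 0.3182² + 0.2273² + 0.1942² + 0.2603² = 0.101251 + 0.051665 + 0.037714 + 0.067756 = 0.258386
B = 1 / 0.258386 = 3.8702
Bₛ = (B − 1)/(n − 1) = (3.8702 − 1)/(4 − 1) = 2.8702/3 = 0.9567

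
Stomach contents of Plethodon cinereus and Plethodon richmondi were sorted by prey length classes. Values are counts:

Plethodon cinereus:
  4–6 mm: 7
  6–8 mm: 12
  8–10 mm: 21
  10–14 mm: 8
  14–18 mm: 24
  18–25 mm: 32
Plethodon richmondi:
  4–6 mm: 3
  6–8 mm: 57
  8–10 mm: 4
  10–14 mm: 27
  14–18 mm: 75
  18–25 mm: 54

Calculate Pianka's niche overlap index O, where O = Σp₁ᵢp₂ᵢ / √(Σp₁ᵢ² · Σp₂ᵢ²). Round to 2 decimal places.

Proportions for Plethodon cinereus (n=104): 7/104=0.0673, 12/104=0.1154, 21/104=0.2019, 8/104=0.0769, 24/104=0.2308, 32/104=0.3077
Proportions for Plethodon richmondi (n=220): 3/220=0.0136, 57/220=0.2591, 4/220=0.0182, 27/220=0.1227, 75/220=0.3409, 54/220=0.2455
Σ p₁ᵢp₂ᵢ = 0.000915 + 0.029900 + 0.003675 + 0.009436 + 0.078680 + 0.075540 = 0.198146
Σp_1ᵢ² = 0.0673² + 0.1154² + 0.2019² + 0.0769² + 0.2308² + 0.3077² = 0.004529 + 0.013317 + 0.040764 + 0.005914 + 0.053269 + 0.094679 = 0.212472
Σp_2ᵢ² = 0.0136² + 0.2591² + 0.0182² + 0.1227² + 0.3409² + 0.2455² = 0.000185 + 0.067133 + 0.000331 + 0.015055 + 0.116213 + 0.060270 = 0.259187
O = 0.198146 / √(0.212472 × 0.259187) = 0.198146 / 0.2346699 = 0.8444

0.84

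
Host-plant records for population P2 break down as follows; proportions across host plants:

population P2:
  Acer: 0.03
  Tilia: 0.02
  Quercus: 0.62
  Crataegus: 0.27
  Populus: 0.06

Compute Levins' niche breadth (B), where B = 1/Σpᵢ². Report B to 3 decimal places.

2.164

Σpᵢ² = 0.03² + 0.02² + 0.62² + 0.27² + 0.06² = 0.0009 + 0.0004 + 0.3844 + 0.0729 + 0.0036 = 0.4622
B = 1 / 0.4622 = 2.16357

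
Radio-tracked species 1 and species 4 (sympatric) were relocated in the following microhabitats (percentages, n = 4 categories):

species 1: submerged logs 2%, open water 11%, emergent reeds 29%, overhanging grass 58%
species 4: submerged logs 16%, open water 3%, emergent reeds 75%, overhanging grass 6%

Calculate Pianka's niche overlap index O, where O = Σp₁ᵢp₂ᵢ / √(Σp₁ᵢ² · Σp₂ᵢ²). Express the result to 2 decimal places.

Convert percentages to proportions (divide by 100).
Σ p₁ᵢp₂ᵢ = 0.0032 + 0.0033 + 0.2175 + 0.0348 = 0.2588
Σp_1ᵢ² = 0.02² + 0.11² + 0.29² + 0.58² = 0.0004 + 0.0121 + 0.0841 + 0.3364 = 0.4330
Σp_2ᵢ² = 0.16² + 0.03² + 0.75² + 0.06² = 0.0256 + 0.0009 + 0.5625 + 0.0036 = 0.5926
O = 0.2588 / √(0.4330 × 0.5926) = 0.2588 / 0.50655 = 0.5109

0.51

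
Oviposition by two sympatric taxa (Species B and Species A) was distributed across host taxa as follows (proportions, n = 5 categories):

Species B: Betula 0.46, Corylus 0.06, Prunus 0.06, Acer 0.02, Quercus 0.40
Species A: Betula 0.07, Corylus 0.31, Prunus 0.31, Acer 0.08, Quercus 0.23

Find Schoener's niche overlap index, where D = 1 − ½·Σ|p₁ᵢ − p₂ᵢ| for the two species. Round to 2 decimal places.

Σ|p₁ᵢ − p₂ᵢ| = 0.39 + 0.25 + 0.25 + 0.06 + 0.17 = 1.12
D = 1 − ½ × 1.12 = 1 − 0.560 = 0.4400

0.44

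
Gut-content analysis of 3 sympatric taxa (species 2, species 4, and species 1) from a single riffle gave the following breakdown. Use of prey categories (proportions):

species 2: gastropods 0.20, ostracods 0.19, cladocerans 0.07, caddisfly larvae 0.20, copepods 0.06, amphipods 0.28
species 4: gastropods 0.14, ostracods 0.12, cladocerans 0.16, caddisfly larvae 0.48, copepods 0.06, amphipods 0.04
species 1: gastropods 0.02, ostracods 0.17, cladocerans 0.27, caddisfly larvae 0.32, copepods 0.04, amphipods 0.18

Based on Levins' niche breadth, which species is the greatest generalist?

Σp_2ᵢ² = 0.20² + 0.19² + 0.07² + 0.20² + 0.06² + 0.28² = 0.0400 + 0.0361 + 0.0049 + 0.0400 + 0.0036 + 0.0784 = 0.2030
B_2 = 1 / 0.2030 = 4.9261
Σp_4ᵢ² = 0.14² + 0.12² + 0.16² + 0.48² + 0.06² + 0.04² = 0.0196 + 0.0144 + 0.0256 + 0.2304 + 0.0036 + 0.0016 = 0.2952
B_4 = 1 / 0.2952 = 3.3875
Σp_1ᵢ² = 0.02² + 0.17² + 0.27² + 0.32² + 0.04² + 0.18² = 0.0004 + 0.0289 + 0.0729 + 0.1024 + 0.0016 + 0.0324 = 0.2386
B_1 = 1 / 0.2386 = 4.1911
Highest B → broadest niche (most generalist): species 2 (B = 4.93).

species 2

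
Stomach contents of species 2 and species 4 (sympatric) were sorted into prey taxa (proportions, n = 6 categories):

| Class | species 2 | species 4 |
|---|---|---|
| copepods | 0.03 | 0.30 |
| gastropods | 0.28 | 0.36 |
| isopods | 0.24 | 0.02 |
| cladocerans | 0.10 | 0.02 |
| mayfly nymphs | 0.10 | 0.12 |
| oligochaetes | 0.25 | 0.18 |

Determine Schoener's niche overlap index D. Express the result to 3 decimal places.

0.630

Σ|p₁ᵢ − p₂ᵢ| = 0.27 + 0.08 + 0.22 + 0.08 + 0.02 + 0.07 = 0.74
D = 1 − ½ × 0.74 = 1 − 0.370 = 0.63000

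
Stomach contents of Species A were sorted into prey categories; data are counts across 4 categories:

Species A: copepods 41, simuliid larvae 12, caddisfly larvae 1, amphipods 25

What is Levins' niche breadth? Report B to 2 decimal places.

Proportions for Species A (n=79): 41/79=0.5190, 12/79=0.1519, 1/79=0.0127, 25/79=0.3165
Σpᵢ² = 0.5190² + 0.1519² + 0.0127² + 0.3165² = 0.269361 + 0.023074 + 0.000161 + 0.100172 = 0.392768
B = 1 / 0.392768 = 2.5460

2.55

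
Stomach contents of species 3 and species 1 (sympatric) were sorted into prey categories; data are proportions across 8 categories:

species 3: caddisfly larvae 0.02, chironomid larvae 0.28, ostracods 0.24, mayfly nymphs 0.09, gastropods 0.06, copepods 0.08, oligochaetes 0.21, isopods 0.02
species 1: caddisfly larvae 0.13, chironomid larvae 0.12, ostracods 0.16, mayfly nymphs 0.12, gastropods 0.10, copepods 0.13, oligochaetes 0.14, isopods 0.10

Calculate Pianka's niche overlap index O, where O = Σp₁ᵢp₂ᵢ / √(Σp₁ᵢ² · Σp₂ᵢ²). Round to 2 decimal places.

0.84

Σ p₁ᵢp₂ᵢ = 0.0026 + 0.0336 + 0.0384 + 0.0108 + 0.0060 + 0.0104 + 0.0294 + 0.0020 = 0.1332
Σp_1ᵢ² = 0.02² + 0.28² + 0.24² + 0.09² + 0.06² + 0.08² + 0.21² + 0.02² = 0.0004 + 0.0784 + 0.0576 + 0.0081 + 0.0036 + 0.0064 + 0.0441 + 0.0004 = 0.1990
Σp_2ᵢ² = 0.13² + 0.12² + 0.16² + 0.12² + 0.10² + 0.13² + 0.14² + 0.10² = 0.0169 + 0.0144 + 0.0256 + 0.0144 + 0.0100 + 0.0169 + 0.0196 + 0.0100 = 0.1278
O = 0.1332 / √(0.1990 × 0.1278) = 0.1332 / 0.15947 = 0.8353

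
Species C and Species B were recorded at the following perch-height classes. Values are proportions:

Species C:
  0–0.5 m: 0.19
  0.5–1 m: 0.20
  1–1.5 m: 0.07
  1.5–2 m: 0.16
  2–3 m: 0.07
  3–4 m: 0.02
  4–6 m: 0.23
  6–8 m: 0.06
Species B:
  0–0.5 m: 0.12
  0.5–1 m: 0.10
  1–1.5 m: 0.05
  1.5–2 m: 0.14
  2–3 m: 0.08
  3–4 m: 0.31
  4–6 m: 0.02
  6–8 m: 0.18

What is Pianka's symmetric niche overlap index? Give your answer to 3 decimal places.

0.548

Σ p₁ᵢp₂ᵢ = 0.0228 + 0.0200 + 0.0035 + 0.0224 + 0.0056 + 0.0062 + 0.0046 + 0.0108 = 0.0959
Σp_1ᵢ² = 0.19² + 0.20² + 0.07² + 0.16² + 0.07² + 0.02² + 0.23² + 0.06² = 0.0361 + 0.0400 + 0.0049 + 0.0256 + 0.0049 + 0.0004 + 0.0529 + 0.0036 = 0.1684
Σp_2ᵢ² = 0.12² + 0.10² + 0.05² + 0.14² + 0.08² + 0.31² + 0.02² + 0.18² = 0.0144 + 0.0100 + 0.0025 + 0.0196 + 0.0064 + 0.0961 + 0.0004 + 0.0324 = 0.1818
O = 0.0959 / √(0.1684 × 0.1818) = 0.0959 / 0.174972 = 0.54809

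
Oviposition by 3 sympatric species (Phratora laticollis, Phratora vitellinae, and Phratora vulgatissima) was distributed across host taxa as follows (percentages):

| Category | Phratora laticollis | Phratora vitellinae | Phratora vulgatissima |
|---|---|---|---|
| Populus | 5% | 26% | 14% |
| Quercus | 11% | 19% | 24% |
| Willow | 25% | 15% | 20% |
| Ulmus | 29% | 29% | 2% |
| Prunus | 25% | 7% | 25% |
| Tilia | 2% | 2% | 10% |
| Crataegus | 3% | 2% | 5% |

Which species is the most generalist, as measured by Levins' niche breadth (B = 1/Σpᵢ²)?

Convert percentages to proportions (divide by 100).
Σp_latiᵢ² = 0.05² + 0.11² + 0.25² + 0.29² + 0.25² + 0.02² + 0.03² = 0.0025 + 0.0121 + 0.0625 + 0.0841 + 0.0625 + 0.0004 + 0.0009 = 0.2250
B_lati = 1 / 0.2250 = 4.4444
Σp_viteᵢ² = 0.26² + 0.19² + 0.15² + 0.29² + 0.07² + 0.02² + 0.02² = 0.0676 + 0.0361 + 0.0225 + 0.0841 + 0.0049 + 0.0004 + 0.0004 = 0.2160
B_vite = 1 / 0.2160 = 4.6296
Σp_vulgᵢ² = 0.14² + 0.24² + 0.20² + 0.02² + 0.25² + 0.10² + 0.05² = 0.0196 + 0.0576 + 0.0400 + 0.0004 + 0.0625 + 0.0100 + 0.0025 = 0.1926
B_vulg = 1 / 0.1926 = 5.1921
Highest B → broadest niche (most generalist): Phratora vulgatissima (B = 5.19).

Phratora vulgatissima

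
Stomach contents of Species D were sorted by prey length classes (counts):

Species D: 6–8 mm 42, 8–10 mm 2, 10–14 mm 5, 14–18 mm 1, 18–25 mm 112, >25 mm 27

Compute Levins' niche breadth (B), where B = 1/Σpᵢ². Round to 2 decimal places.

2.37

Proportions for Species D (n=189): 42/189=0.2222, 2/189=0.0106, 5/189=0.0265, 1/189=0.0053, 112/189=0.5926, 27/189=0.1429
Σpᵢ² = 0.2222² + 0.0106² + 0.0265² + 0.0053² + 0.5926² + 0.1429² = 0.049373 + 0.000112 + 0.000702 + 0.000028 + 0.351175 + 0.020420 = 0.421810
B = 1 / 0.421810 = 2.3707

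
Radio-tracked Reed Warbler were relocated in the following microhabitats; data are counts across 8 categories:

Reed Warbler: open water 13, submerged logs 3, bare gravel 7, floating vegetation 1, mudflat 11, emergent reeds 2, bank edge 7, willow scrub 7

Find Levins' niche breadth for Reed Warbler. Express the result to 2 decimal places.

Proportions for Reed Warbler (n=51): 13/51=0.2549, 3/51=0.0588, 7/51=0.1373, 1/51=0.0196, 11/51=0.2157, 2/51=0.0392, 7/51=0.1373, 7/51=0.1373
Σpᵢ² = 0.2549² + 0.0588² + 0.1373² + 0.0196² + 0.2157² + 0.0392² + 0.1373² + 0.1373² = 0.064974 + 0.003457 + 0.018851 + 0.000384 + 0.046526 + 0.001537 + 0.018851 + 0.018851 = 0.173431
B = 1 / 0.173431 = 5.7660

5.77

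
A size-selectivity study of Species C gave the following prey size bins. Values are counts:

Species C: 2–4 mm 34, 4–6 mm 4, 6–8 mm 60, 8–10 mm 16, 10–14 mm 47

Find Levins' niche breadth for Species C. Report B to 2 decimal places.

3.58

Proportions for Species C (n=161): 34/161=0.2112, 4/161=0.0248, 60/161=0.3727, 16/161=0.0994, 47/161=0.2919
Σpᵢ² = 0.2112² + 0.0248² + 0.3727² + 0.0994² + 0.2919² = 0.044605 + 0.000615 + 0.138905 + 0.009880 + 0.085206 = 0.279211
B = 1 / 0.279211 = 3.5815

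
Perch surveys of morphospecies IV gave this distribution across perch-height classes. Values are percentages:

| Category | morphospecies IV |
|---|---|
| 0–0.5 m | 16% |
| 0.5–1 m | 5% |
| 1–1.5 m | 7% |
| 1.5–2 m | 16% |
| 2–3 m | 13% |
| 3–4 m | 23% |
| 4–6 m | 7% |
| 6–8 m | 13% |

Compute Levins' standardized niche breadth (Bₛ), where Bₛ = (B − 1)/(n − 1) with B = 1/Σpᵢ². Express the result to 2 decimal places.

Convert percentages to proportions (divide by 100).
Σpᵢ² = 0.16² + 0.05² + 0.07² + 0.16² + 0.13² + 0.23² + 0.07² + 0.13² = 0.0256 + 0.0025 + 0.0049 + 0.0256 + 0.0169 + 0.0529 + 0.0049 + 0.0169 = 0.1502
B = 1 / 0.1502 = 6.6578
Bₛ = (B − 1)/(n − 1) = (6.6578 − 1)/(8 − 1) = 5.6578/7 = 0.8083

0.81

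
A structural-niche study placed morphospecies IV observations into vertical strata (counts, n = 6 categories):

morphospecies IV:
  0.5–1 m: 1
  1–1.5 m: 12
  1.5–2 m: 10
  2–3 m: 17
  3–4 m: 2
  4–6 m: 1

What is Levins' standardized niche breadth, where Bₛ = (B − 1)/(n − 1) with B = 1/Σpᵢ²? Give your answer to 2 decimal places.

Proportions for morphospecies IV (n=43): 1/43=0.0233, 12/43=0.2791, 10/43=0.2326, 17/43=0.3953, 2/43=0.0465, 1/43=0.0233
Σpᵢ² = 0.0233² + 0.2791² + 0.2326² + 0.3953² + 0.0465² + 0.0233² = 0.000543 + 0.077897 + 0.054103 + 0.156262 + 0.002162 + 0.000543 = 0.291510
B = 1 / 0.291510 = 3.4304
Bₛ = (B − 1)/(n − 1) = (3.4304 − 1)/(6 − 1) = 2.4304/5 = 0.4861

0.49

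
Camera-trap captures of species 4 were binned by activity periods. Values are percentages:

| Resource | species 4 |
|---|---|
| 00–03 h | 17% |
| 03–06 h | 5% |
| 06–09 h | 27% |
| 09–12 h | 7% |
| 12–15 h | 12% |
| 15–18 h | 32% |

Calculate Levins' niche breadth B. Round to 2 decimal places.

4.42

Convert percentages to proportions (divide by 100).
Σpᵢ² = 0.17² + 0.05² + 0.27² + 0.07² + 0.12² + 0.32² = 0.0289 + 0.0025 + 0.0729 + 0.0049 + 0.0144 + 0.1024 = 0.2260
B = 1 / 0.2260 = 4.4248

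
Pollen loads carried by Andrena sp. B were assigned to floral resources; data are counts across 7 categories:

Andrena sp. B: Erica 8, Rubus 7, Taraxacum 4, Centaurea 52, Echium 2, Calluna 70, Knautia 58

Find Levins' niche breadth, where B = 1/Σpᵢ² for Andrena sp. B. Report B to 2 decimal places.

Proportions for Andrena sp. B (n=201): 8/201=0.0398, 7/201=0.0348, 4/201=0.0199, 52/201=0.2587, 2/201=0.0100, 70/201=0.3483, 58/201=0.2886
Σpᵢ² = 0.0398² + 0.0348² + 0.0199² + 0.2587² + 0.0100² + 0.3483² + 0.2886² = 0.001584 + 0.001211 + 0.000396 + 0.066926 + 0.000100 + 0.121313 + 0.083290 = 0.274820
B = 1 / 0.274820 = 3.6387

3.64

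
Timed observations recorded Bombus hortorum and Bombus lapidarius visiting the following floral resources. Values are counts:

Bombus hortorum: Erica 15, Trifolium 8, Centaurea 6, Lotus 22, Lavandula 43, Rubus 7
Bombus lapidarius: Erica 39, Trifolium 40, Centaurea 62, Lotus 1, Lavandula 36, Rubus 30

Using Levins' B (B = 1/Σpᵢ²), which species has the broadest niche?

Proportions for Bombus hortorum (n=101): 15/101=0.1485, 8/101=0.0792, 6/101=0.0594, 22/101=0.2178, 43/101=0.4257, 7/101=0.0693
Proportions for Bombus lapidarius (n=208): 39/208=0.1875, 40/208=0.1923, 62/208=0.2981, 1/208=0.0048, 36/208=0.1731, 30/208=0.1442
Σp_hortᵢ² = 0.1485² + 0.0792² + 0.0594² + 0.2178² + 0.4257² + 0.0693² = 0.022052 + 0.006273 + 0.003528 + 0.047437 + 0.181220 + 0.004802 = 0.265312
B_hort = 1 / 0.265312 = 3.7691
Σp_lapiᵢ² = 0.1875² + 0.1923² + 0.2981² + 0.0048² + 0.1731² + 0.1442² = 0.035156 + 0.036979 + 0.088864 + 0.000023 + 0.029964 + 0.020794 = 0.211780
B_lapi = 1 / 0.211780 = 4.7219
Highest B → broadest niche (most generalist): Bombus lapidarius (B = 4.72).

Bombus lapidarius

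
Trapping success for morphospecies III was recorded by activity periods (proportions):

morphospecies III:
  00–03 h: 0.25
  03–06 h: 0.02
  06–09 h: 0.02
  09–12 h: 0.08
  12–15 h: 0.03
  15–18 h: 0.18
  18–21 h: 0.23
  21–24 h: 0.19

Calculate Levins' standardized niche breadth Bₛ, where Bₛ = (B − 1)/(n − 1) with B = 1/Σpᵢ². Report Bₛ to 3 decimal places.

0.601

Σpᵢ² = 0.25² + 0.02² + 0.02² + 0.08² + 0.03² + 0.18² + 0.23² + 0.19² = 0.0625 + 0.0004 + 0.0004 + 0.0064 + 0.0009 + 0.0324 + 0.0529 + 0.0361 = 0.1920
B = 1 / 0.1920 = 5.20833
Bₛ = (B − 1)/(n − 1) = (5.20833 − 1)/(8 − 1) = 4.20833/7 = 0.60119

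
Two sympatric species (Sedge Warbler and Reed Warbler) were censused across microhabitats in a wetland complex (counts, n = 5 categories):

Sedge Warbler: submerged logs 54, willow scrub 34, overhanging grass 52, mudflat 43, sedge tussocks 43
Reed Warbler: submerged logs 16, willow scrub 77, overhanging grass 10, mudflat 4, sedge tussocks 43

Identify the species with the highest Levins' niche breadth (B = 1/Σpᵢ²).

Sedge Warbler

Proportions for Sedge Warbler (n=226): 54/226=0.2389, 34/226=0.1504, 52/226=0.2301, 43/226=0.1903, 43/226=0.1903
Proportions for Reed Warbler (n=150): 16/150=0.1067, 77/150=0.5133, 10/150=0.0667, 4/150=0.0267, 43/150=0.2867
Σp_Sedgᵢ² = 0.2389² + 0.1504² + 0.2301² + 0.1903² + 0.1903² = 0.057073 + 0.022620 + 0.052946 + 0.036214 + 0.036214 = 0.205067
B_Sedg = 1 / 0.205067 = 4.8765
Σp_Reedᵢ² = 0.1067² + 0.5133² + 0.0667² + 0.0267² + 0.2867² = 0.011385 + 0.263477 + 0.004449 + 0.000713 + 0.082197 = 0.362221
B_Reed = 1 / 0.362221 = 2.7607
Highest B → broadest niche (most generalist): Sedge Warbler (B = 4.88).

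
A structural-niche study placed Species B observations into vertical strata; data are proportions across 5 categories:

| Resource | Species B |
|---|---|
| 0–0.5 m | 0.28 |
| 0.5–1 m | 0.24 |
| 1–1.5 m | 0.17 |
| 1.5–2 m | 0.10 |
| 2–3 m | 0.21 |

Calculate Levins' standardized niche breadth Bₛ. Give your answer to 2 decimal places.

0.89

Σpᵢ² = 0.28² + 0.24² + 0.17² + 0.10² + 0.21² = 0.0784 + 0.0576 + 0.0289 + 0.0100 + 0.0441 = 0.2190
B = 1 / 0.2190 = 4.5662
Bₛ = (B − 1)/(n − 1) = (4.5662 − 1)/(5 − 1) = 3.5662/4 = 0.8916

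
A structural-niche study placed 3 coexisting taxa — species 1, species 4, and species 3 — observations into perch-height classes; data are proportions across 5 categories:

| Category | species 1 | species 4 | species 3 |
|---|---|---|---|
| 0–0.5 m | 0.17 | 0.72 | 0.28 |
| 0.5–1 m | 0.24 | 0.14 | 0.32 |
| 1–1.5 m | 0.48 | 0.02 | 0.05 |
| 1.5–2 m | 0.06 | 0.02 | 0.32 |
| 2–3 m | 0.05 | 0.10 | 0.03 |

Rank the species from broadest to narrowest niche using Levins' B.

Σp_1ᵢ² = 0.17² + 0.24² + 0.48² + 0.06² + 0.05² = 0.0289 + 0.0576 + 0.2304 + 0.0036 + 0.0025 = 0.3230
B_1 = 1 / 0.3230 = 3.0960
Σp_4ᵢ² = 0.72² + 0.14² + 0.02² + 0.02² + 0.10² = 0.5184 + 0.0196 + 0.0004 + 0.0004 + 0.0100 = 0.5488
B_4 = 1 / 0.5488 = 1.8222
Σp_3ᵢ² = 0.28² + 0.32² + 0.05² + 0.32² + 0.03² = 0.0784 + 0.1024 + 0.0025 + 0.1024 + 0.0009 = 0.2866
B_3 = 1 / 0.2866 = 3.4892
Ranking by B (broadest → narrowest): species 3 (3.49) > species 1 (3.10) > species 4 (1.82)

species 3 > species 1 > species 4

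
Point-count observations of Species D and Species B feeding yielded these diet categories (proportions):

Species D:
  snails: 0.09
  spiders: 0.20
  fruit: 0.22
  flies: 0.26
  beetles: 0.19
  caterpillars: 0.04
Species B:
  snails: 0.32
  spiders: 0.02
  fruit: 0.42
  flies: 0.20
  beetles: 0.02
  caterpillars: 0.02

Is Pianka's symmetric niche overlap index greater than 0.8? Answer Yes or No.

No

Σ p₁ᵢp₂ᵢ = 0.0288 + 0.0040 + 0.0924 + 0.0520 + 0.0038 + 0.0008 = 0.1818
Σp_1ᵢ² = 0.09² + 0.20² + 0.22² + 0.26² + 0.19² + 0.04² = 0.0081 + 0.0400 + 0.0484 + 0.0676 + 0.0361 + 0.0016 = 0.2018
Σp_2ᵢ² = 0.32² + 0.02² + 0.42² + 0.20² + 0.02² + 0.02² = 0.1024 + 0.0004 + 0.1764 + 0.0400 + 0.0004 + 0.0004 = 0.3200
O = 0.1818 / √(0.2018 × 0.3200) = 0.1818 / 0.25412 = 0.7154
O = 0.7154 < 0.8 → No.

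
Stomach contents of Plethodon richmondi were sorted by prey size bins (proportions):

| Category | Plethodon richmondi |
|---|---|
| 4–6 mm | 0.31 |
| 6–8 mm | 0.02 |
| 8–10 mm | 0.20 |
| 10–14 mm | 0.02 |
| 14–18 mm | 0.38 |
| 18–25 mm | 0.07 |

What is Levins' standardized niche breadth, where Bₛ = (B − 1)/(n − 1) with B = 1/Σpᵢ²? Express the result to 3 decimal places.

0.499

Σpᵢ² = 0.31² + 0.02² + 0.20² + 0.02² + 0.38² + 0.07² = 0.0961 + 0.0004 + 0.0400 + 0.0004 + 0.1444 + 0.0049 = 0.2862
B = 1 / 0.2862 = 3.49406
Bₛ = (B − 1)/(n − 1) = (3.49406 − 1)/(6 − 1) = 2.49406/5 = 0.49881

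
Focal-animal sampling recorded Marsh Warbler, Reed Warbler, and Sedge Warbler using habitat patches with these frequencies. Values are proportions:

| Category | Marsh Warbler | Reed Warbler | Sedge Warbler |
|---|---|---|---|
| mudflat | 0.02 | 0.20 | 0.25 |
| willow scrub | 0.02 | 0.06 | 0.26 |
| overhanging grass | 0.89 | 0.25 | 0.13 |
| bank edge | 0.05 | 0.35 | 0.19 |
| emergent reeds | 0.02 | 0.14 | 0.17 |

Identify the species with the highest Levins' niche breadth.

Σp_Marsᵢ² = 0.02² + 0.02² + 0.89² + 0.05² + 0.02² = 0.0004 + 0.0004 + 0.7921 + 0.0025 + 0.0004 = 0.7958
B_Mars = 1 / 0.7958 = 1.2566
Σp_Reedᵢ² = 0.20² + 0.06² + 0.25² + 0.35² + 0.14² = 0.0400 + 0.0036 + 0.0625 + 0.1225 + 0.0196 = 0.2482
B_Reed = 1 / 0.2482 = 4.0290
Σp_Sedgᵢ² = 0.25² + 0.26² + 0.13² + 0.19² + 0.17² = 0.0625 + 0.0676 + 0.0169 + 0.0361 + 0.0289 = 0.2120
B_Sedg = 1 / 0.2120 = 4.7170
Highest B → broadest niche (most generalist): Sedge Warbler (B = 4.72).

Sedge Warbler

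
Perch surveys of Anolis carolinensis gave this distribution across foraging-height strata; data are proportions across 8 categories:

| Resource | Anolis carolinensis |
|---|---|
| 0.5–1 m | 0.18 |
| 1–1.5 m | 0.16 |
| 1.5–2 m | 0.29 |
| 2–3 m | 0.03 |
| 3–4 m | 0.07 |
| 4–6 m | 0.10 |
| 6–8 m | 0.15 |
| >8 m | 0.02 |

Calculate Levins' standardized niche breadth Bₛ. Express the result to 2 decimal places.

0.65

Σpᵢ² = 0.18² + 0.16² + 0.29² + 0.03² + 0.07² + 0.10² + 0.15² + 0.02² = 0.0324 + 0.0256 + 0.0841 + 0.0009 + 0.0049 + 0.0100 + 0.0225 + 0.0004 = 0.1808
B = 1 / 0.1808 = 5.5310
Bₛ = (B − 1)/(n − 1) = (5.5310 − 1)/(8 − 1) = 4.5310/7 = 0.6473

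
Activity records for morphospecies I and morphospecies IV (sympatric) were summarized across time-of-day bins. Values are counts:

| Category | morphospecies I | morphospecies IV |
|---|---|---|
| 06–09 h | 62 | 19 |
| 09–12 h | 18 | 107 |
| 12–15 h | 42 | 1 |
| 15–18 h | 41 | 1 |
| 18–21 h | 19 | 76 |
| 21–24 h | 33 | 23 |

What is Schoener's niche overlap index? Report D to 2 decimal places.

0.37

Proportions for morphospecies I (n=215): 62/215=0.2884, 18/215=0.0837, 42/215=0.1953, 41/215=0.1907, 19/215=0.0884, 33/215=0.1535
Proportions for morphospecies IV (n=227): 19/227=0.0837, 107/227=0.4714, 1/227=0.0044, 1/227=0.0044, 76/227=0.3348, 23/227=0.1013
Σ|p₁ᵢ − p₂ᵢ| = 0.2047 + 0.3877 + 0.1909 + 0.1863 + 0.2464 + 0.0522 = 1.2682
D = 1 − ½ × 1.2682 = 1 − 0.63410 = 0.36590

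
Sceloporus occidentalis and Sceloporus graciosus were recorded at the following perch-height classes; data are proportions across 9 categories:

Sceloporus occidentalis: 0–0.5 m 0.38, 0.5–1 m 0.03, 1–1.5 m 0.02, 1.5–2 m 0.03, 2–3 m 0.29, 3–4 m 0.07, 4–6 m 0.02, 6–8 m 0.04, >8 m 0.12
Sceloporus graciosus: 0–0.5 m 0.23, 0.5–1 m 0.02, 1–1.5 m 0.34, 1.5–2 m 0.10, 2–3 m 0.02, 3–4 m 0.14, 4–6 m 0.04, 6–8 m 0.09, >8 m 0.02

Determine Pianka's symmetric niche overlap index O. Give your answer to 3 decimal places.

Σ p₁ᵢp₂ᵢ = 0.0874 + 0.0006 + 0.0068 + 0.0030 + 0.0058 + 0.0098 + 0.0008 + 0.0036 + 0.0024 = 0.1202
Σp_1ᵢ² = 0.38² + 0.03² + 0.02² + 0.03² + 0.29² + 0.07² + 0.02² + 0.04² + 0.12² = 0.1444 + 0.0009 + 0.0004 + 0.0009 + 0.0841 + 0.0049 + 0.0004 + 0.0016 + 0.0144 = 0.2520
Σp_2ᵢ² = 0.23² + 0.02² + 0.34² + 0.10² + 0.02² + 0.14² + 0.04² + 0.09² + 0.02² = 0.0529 + 0.0004 + 0.1156 + 0.0100 + 0.0004 + 0.0196 + 0.0016 + 0.0081 + 0.0004 = 0.2090
O = 0.1202 / √(0.2520 × 0.2090) = 0.1202 / 0.229495 = 0.52376

0.524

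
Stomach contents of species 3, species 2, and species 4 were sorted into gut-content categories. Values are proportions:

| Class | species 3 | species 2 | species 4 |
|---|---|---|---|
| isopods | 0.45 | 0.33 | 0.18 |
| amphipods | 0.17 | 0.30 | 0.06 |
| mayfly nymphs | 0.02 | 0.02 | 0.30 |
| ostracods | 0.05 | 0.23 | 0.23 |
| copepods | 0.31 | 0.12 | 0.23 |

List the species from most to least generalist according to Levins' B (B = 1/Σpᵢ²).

Σp_3ᵢ² = 0.45² + 0.17² + 0.02² + 0.05² + 0.31² = 0.2025 + 0.0289 + 0.0004 + 0.0025 + 0.0961 = 0.3304
B_3 = 1 / 0.3304 = 3.0266
Σp_2ᵢ² = 0.33² + 0.30² + 0.02² + 0.23² + 0.12² = 0.1089 + 0.0900 + 0.0004 + 0.0529 + 0.0144 = 0.2666
B_2 = 1 / 0.2666 = 3.7509
Σp_4ᵢ² = 0.18² + 0.06² + 0.30² + 0.23² + 0.23² = 0.0324 + 0.0036 + 0.0900 + 0.0529 + 0.0529 = 0.2318
B_4 = 1 / 0.2318 = 4.3141
Ranking by B (broadest → narrowest): species 4 (4.31) > species 2 (3.75) > species 3 (3.03)

species 4 > species 2 > species 3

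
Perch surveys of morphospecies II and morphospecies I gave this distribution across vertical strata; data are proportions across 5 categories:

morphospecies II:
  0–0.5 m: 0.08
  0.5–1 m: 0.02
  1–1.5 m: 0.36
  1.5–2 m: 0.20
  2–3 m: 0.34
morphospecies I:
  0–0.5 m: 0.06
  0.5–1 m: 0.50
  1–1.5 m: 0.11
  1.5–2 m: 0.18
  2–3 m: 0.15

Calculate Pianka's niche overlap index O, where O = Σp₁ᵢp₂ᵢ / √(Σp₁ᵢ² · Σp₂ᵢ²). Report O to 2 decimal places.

Σ p₁ᵢp₂ᵢ = 0.0048 + 0.0100 + 0.0396 + 0.0360 + 0.0510 = 0.1414
Σp_1ᵢ² = 0.08² + 0.02² + 0.36² + 0.20² + 0.34² = 0.0064 + 0.0004 + 0.1296 + 0.0400 + 0.1156 = 0.2920
Σp_2ᵢ² = 0.06² + 0.50² + 0.11² + 0.18² + 0.15² = 0.0036 + 0.2500 + 0.0121 + 0.0324 + 0.0225 = 0.3206
O = 0.1414 / √(0.2920 × 0.3206) = 0.1414 / 0.30597 = 0.4621

0.46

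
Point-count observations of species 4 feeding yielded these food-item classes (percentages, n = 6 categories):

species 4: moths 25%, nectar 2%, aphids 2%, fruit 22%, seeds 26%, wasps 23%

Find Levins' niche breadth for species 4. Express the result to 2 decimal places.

4.31

Convert percentages to proportions (divide by 100).
Σpᵢ² = 0.25² + 0.02² + 0.02² + 0.22² + 0.26² + 0.23² = 0.0625 + 0.0004 + 0.0004 + 0.0484 + 0.0676 + 0.0529 = 0.2322
B = 1 / 0.2322 = 4.3066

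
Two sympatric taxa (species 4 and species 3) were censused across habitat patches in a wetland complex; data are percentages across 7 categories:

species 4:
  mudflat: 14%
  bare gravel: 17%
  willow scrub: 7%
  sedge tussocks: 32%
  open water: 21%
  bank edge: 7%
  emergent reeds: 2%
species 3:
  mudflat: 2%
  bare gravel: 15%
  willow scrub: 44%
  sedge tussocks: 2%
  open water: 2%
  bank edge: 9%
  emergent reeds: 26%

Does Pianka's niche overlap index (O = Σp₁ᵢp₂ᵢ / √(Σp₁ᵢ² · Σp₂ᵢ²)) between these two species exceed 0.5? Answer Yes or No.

No

Convert percentages to proportions (divide by 100).
Σ p₁ᵢp₂ᵢ = 0.0028 + 0.0255 + 0.0308 + 0.0064 + 0.0042 + 0.0063 + 0.0052 = 0.0812
Σp_1ᵢ² = 0.14² + 0.17² + 0.07² + 0.32² + 0.21² + 0.07² + 0.02² = 0.0196 + 0.0289 + 0.0049 + 0.1024 + 0.0441 + 0.0049 + 0.0004 = 0.2052
Σp_2ᵢ² = 0.02² + 0.15² + 0.44² + 0.02² + 0.02² + 0.09² + 0.26² = 0.0004 + 0.0225 + 0.1936 + 0.0004 + 0.0004 + 0.0081 + 0.0676 = 0.2930
O = 0.0812 / √(0.2052 × 0.2930) = 0.0812 / 0.24520 = 0.3312
O = 0.3312 < 0.5 → No.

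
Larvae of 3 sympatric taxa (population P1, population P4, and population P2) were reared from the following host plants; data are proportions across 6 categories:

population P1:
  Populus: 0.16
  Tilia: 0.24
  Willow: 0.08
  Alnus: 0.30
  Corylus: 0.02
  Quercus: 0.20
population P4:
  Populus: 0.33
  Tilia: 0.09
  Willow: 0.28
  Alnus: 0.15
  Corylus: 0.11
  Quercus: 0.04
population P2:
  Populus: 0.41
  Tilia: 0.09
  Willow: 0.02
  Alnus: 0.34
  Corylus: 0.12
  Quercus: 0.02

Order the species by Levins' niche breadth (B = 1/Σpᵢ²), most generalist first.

population P1 > population P4 > population P2

Σp_P1ᵢ² = 0.16² + 0.24² + 0.08² + 0.30² + 0.02² + 0.20² = 0.0256 + 0.0576 + 0.0064 + 0.0900 + 0.0004 + 0.0400 = 0.2200
B_P1 = 1 / 0.2200 = 4.5455
Σp_P4ᵢ² = 0.33² + 0.09² + 0.28² + 0.15² + 0.11² + 0.04² = 0.1089 + 0.0081 + 0.0784 + 0.0225 + 0.0121 + 0.0016 = 0.2316
B_P4 = 1 / 0.2316 = 4.3178
Σp_P2ᵢ² = 0.41² + 0.09² + 0.02² + 0.34² + 0.12² + 0.02² = 0.1681 + 0.0081 + 0.0004 + 0.1156 + 0.0144 + 0.0004 = 0.3070
B_P2 = 1 / 0.3070 = 3.2573
Ranking by B (broadest → narrowest): population P1 (4.55) > population P4 (4.32) > population P2 (3.26)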